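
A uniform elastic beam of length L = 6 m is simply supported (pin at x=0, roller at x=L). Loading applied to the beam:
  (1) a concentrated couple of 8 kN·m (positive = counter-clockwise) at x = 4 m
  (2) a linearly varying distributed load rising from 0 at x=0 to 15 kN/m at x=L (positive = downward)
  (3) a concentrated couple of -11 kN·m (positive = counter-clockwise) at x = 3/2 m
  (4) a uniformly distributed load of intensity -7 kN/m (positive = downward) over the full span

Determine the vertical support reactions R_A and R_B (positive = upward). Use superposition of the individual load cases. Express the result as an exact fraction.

R_A = -13/2 kN, R_B = 19/2 kN

Load 1 — applied couple M₀=8 kN·m at a=4 m (b=L-a=2):
  R_A = M₀/L = 8/6 = 4/3 kN
  R_B = -M₀/L = -8/6 = -4/3 kN
Load 2 — triangular load w₀=15 kN/m (0→w₀ over full span):
  R_A = w₀L/6 = 15·6/6 = 15 kN
  R_B = w₀L/3 = 15·6/3 = 30 kN
Load 3 — applied couple M₀=-11 kN·m at a=3/2 m (b=L-a=9/2):
  R_A = M₀/L = (-11)/6 = -11/6 kN
  R_B = -M₀/L = -(-11)/6 = 11/6 kN
Load 4 — uniform load w=-7 kN/m over full span:
  R_A = wL/2 = (-7)·6/2 = -21 kN
  R_B = wL/2 = (-7)·6/2 = -21 kN
Superposition: R_A = -13/2 kN, R_B = 19/2 kN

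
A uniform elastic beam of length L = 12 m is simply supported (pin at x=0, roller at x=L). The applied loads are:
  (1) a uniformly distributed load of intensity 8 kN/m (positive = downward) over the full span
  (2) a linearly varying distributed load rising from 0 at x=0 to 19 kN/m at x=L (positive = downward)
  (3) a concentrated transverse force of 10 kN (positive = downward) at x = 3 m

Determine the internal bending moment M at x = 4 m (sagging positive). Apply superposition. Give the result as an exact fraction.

Load 1 — uniform load w=8 kN/m over full span:
  M_1 = wx(L-x)/2 = 8·4·(12-4)/2 = 128 kN·m
Load 2 — triangular load w₀=19 kN/m (0→w₀ over full span):
  M_2 = w₀Lx/6 - w₀x³/(6L) = 19·12·4/6 - 19·4³/(6·12) = 1216/9 kN·m
Load 3 — point force P=10 kN at a=3 m (b=L-a=9):
  M_3 = Pa(L-x)/L  [x>a] = 10·3·(12-4)/12 = 20 kN·m
Superposition: M = Σ M_i = 2548/9 kN·m ≈ 283.111111 kN·m

M(4) = 2548/9 kN·m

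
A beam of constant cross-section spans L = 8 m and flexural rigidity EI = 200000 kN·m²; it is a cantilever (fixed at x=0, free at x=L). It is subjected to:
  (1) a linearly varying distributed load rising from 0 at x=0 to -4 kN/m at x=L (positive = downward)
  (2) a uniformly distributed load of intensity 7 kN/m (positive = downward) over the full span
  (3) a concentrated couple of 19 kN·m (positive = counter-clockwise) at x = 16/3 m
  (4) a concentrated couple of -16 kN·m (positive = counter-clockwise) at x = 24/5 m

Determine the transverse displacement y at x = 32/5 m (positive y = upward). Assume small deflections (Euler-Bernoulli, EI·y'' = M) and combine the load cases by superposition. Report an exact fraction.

y(32/5) = -3220646/439453125 m

Load 1 — triangular load w₀=-4 kN/m (0→w₀ over full span):
  y_1 = (w₀Lx³/12-w₀L²x²/6-w₀x⁵/(120L))/EI = ((-4)·8·(32/5)³/12-(-4)·8²·(32/5)²/6-(-4)·(32/5)⁵/(120·8))/200000 = 800768/146484375 m
Load 2 — uniform load w=7 kN/m over full span:
  y_2 = -wx²(x²-4Lx+6L²)/(24EI) = -7·(32/5)²·((32/5)²-4·8·(32/5)+6·8²)/(24·200000) = -77056/5859375 m
Load 3 — applied couple M₀=19 kN·m at a=16/3 m (b=L-a=8/3):
  y_3 = M₀a(2x-a)/(2EI)  [x>a] = 19·(16/3)·(2·(32/5)-(16/3))/(2·200000) = 266/140625 m
Load 4 — applied couple M₀=-16 kN·m at a=24/5 m (b=L-a=16/5):
  y_4 = M₀a(2x-a)/(2EI)  [x>a] = (-16)·(24/5)·(2·(32/5)-(24/5))/(2·200000) = -24/15625 m
Superposition: y = Σ y_i = -3220646/439453125 m ≈ -0.007329 m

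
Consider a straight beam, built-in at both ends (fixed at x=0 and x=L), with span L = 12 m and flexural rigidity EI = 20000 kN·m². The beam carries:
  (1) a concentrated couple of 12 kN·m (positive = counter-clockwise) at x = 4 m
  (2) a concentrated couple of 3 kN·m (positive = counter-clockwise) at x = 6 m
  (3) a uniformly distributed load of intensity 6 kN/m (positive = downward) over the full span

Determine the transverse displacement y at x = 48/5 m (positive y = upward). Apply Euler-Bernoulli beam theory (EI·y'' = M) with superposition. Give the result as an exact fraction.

y(48/5) = -38427/6250000 m

Load 1 — applied couple M₀=12 kN·m at a=4 m (b=L-a=8):
  y_1 = (R_Ax³/6 - M_Ax²/2 - M₀(x-a)²/2)/EI  [x>a] with R_A=4/3, M_A=0 = ((4/3)·(48/5)³/6 - 0·(48/5)²/2 - 12·((48/5)-4)²/2)/20000 = 33/78125 m
Load 2 — applied couple M₀=3 kN·m at a=6 m (b=L-a=6):
  y_2 = (R_Ax³/6 - M_Ax²/2 - M₀(x-a)²/2)/EI  [x>a] with R_A=3/8, M_A=3/4 = ((3/8)·(48/5)³/6 - (3/4)·(48/5)²/2 - 3·((48/5)-6)²/2)/20000 = 81/1250000 m
Load 3 — uniform load w=6 kN/m over full span:
  y_3 = -wx²(L-x)²/(24EI) = -6·(48/5)²·(12-(48/5))²/(24·20000) = -2592/390625 m
Superposition: y = Σ y_i = -38427/6250000 m ≈ -0.006148 m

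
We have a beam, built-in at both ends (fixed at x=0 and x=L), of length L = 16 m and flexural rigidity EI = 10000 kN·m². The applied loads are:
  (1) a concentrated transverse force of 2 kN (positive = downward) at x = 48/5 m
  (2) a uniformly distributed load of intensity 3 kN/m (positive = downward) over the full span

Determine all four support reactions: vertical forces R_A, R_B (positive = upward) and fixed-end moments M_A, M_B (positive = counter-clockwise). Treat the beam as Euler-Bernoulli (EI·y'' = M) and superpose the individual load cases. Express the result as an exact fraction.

R_A = 3088/125 kN, M_A = 8384/125 kN·m, R_B = 3162/125 kN, M_B = -8576/125 kN·m

Load 1 — point force P=2 kN at a=48/5 m (b=L-a=32/5):
  R_A = Pb²(3a+b)/L³ = 2·(32/5)²·(3·(48/5)+(32/5))/16³ = 88/125 kN
  M_A = Pab²/L² = 2·(48/5)·(32/5)²/16² = 384/125 kN·m
  R_B = Pa²(a+3b)/L³ = 2·(48/5)²·((48/5)+3·(32/5))/16³ = 162/125 kN
  M_B = -Pa²b/L² = -2·(48/5)²·(32/5)/16² = -576/125 kN·m
Load 2 — uniform load w=3 kN/m over full span:
  R_A = wL/2 = 3·16/2 = 24 kN
  M_A = wL²/12 = 3·16²/12 = 64 kN·m
  R_B = wL/2 = 3·16/2 = 24 kN
  M_B = -wL²/12 = -3·16²/12 = -64 kN·m
Superposition: R_A = 3088/125 kN, M_A = 8384/125 kN·m, R_B = 3162/125 kN, M_B = -8576/125 kN·m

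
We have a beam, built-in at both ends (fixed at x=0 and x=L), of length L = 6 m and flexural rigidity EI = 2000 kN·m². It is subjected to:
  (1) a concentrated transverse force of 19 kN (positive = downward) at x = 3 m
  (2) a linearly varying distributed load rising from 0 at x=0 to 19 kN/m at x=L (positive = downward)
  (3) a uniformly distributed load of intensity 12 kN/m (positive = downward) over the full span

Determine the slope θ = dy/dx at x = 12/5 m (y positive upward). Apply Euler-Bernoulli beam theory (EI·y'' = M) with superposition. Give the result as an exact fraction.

θ(12/5) = -16911/1250000 rad

Load 1 — point force P=19 kN at a=3 m (b=L-a=3):
  θ_1 = -Pb²x(2aL-(3a+b)x)/(2L³EI)  [x≤a] = -19·3²·(12/5)·(2·3·6-(3·3+3)·(12/5))/(2·6³·2000) = -171/50000 rad
Load 2 — triangular load w₀=19 kN/m (0→w₀ over full span):
  θ_2 = -w₀(2x(L-x)(L-2x)(x+2L)+x²(L-x)²)/(120LEI) = -19·(2·(12/5)·(6-(12/5))·(6-2·(12/5))·((12/5)+2·6)+(12/5)²·(6-(12/5))²)/(120·6·2000) = -1539/312500 rad
Load 3 — uniform load w=12 kN/m over full span:
  θ_3 = -wx(L-x)(L-2x)/(12EI) = -12·(12/5)·(6-(12/5))·(6-2·(12/5))/(12·2000) = -81/15625 rad
Superposition: θ = Σ θ_i = -16911/1250000 rad ≈ -0.013529 rad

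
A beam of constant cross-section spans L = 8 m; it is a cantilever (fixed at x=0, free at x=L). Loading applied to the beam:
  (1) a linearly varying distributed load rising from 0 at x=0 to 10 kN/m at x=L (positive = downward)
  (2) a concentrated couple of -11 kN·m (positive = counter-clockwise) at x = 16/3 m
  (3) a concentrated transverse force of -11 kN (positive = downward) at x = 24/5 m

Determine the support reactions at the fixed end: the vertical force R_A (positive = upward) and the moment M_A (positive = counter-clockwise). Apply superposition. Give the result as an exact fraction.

R_A = 29 kN, M_A = 2573/15 kN·m

Load 1 — triangular load w₀=10 kN/m (0→w₀ over full span):
  R_A = w₀L/2 = 10·8/2 = 40 kN
  M_A = w₀L²/3 = 10·8²/3 = 640/3 kN·m
Load 2 — applied couple M₀=-11 kN·m at a=16/3 m (b=L-a=8/3):
  R_A = 0 kN
  M_A = -M₀ = -(-11) = 11 kN·m
Load 3 — point force P=-11 kN at a=24/5 m (b=L-a=16/5):
  R_A = P = (-11) = -11 kN
  M_A = Pa = (-11)·(24/5) = -264/5 kN·m
Superposition: R_A = 29 kN, M_A = 2573/15 kN·m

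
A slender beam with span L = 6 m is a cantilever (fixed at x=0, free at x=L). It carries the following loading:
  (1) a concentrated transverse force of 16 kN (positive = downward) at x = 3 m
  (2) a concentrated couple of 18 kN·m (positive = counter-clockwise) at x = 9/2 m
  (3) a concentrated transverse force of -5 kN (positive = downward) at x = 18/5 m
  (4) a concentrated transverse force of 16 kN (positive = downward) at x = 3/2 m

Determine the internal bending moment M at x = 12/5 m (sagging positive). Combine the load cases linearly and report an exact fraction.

Load 1 — point force P=16 kN at a=3 m (b=L-a=3):
  M_1 = -P(a-x)  [x≤a] = -16·(3-(12/5)) = -48/5 kN·m
Load 2 — applied couple M₀=18 kN·m at a=9/2 m (b=L-a=3/2):
  M_2 = M₀  [x≤a] = 18 = 18 kN·m
Load 3 — point force P=-5 kN at a=18/5 m (b=L-a=12/5):
  M_3 = -P(a-x)  [x≤a] = -(-5)·((18/5)-(12/5)) = 6 kN·m
Load 4 — point force P=16 kN at a=3/2 m (b=L-a=9/2):
  M_4 = 0  [x>a] = 0 kN·m
Superposition: M = Σ M_i = 72/5 kN·m ≈ 14.400000 kN·m

M(12/5) = 72/5 kN·m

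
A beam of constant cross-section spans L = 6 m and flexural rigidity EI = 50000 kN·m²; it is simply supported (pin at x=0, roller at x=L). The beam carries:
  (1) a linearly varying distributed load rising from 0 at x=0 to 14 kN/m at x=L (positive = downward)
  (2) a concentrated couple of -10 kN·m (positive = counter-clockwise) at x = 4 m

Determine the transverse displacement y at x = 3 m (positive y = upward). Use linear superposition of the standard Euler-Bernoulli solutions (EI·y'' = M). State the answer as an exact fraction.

y(3) = -169/80000 m

Load 1 — triangular load w₀=14 kN/m (0→w₀ over full span):
  y_1 = -w₀x(7L⁴-10L²x²+3x⁴)/(360LEI) = -14·3·(7·6⁴-10·6²·3²+3·3⁴)/(360·6·50000) = -189/80000 m
Load 2 — applied couple M₀=-10 kN·m at a=4 m (b=L-a=2):
  y_2 = (M₀x³/(6L)+C₁x)/EI  [x≤a] with C₁=M₀(3b²-L²)/(6L)=20/3 = ((-10)·3³/(6·6)+(20/3)·3)/50000 = 1/4000 m
Superposition: y = Σ y_i = -169/80000 m ≈ -0.002112 m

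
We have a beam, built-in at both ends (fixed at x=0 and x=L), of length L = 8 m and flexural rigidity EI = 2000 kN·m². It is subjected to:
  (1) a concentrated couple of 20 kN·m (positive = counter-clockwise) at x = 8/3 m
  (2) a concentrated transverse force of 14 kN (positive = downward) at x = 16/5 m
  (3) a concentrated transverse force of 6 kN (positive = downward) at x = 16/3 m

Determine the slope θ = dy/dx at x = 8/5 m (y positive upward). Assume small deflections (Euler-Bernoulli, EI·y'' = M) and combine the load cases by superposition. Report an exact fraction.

Load 1 — applied couple M₀=20 kN·m at a=8/3 m (b=L-a=16/3):
  θ_1 = (R_Ax²/2 - M_Ax)/EI  [x≤a] with R_A=10/3, M_A=0 = ((10/3)·(8/5)²/2 - 0·(8/5))/2000 = 4/1875 rad
Load 2 — point force P=14 kN at a=16/5 m (b=L-a=24/5):
  θ_2 = -Pb²x(2aL-(3a+b)x)/(2L³EI)  [x≤a] = -14·(24/5)²·(8/5)·(2·(16/5)·8-(3·(16/5)+(24/5))·(8/5))/(2·8³·2000) = -2772/390625 rad
Load 3 — point force P=6 kN at a=16/3 m (b=L-a=8/3):
  θ_3 = -Pb²x(2aL-(3a+b)x)/(2L³EI)  [x≤a] = -6·(8/3)²·(8/5)·(2·(16/3)·8-(3·(16/3)+(8/3))·(8/5))/(2·8³·2000) = -52/28125 rad
Superposition: θ = Σ θ_i = -23948/3515625 rad ≈ -0.006812 rad

θ(8/5) = -23948/3515625 rad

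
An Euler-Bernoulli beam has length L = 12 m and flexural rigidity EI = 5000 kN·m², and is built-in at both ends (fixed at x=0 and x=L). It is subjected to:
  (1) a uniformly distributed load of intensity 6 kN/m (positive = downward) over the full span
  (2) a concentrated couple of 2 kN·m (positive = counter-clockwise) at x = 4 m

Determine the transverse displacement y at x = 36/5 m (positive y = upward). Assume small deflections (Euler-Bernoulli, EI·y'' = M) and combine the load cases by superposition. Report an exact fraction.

Load 1 — uniform load w=6 kN/m over full span:
  y_1 = -wx²(L-x)²/(24EI) = -6·(36/5)²·(12-(36/5))²/(24·5000) = -23328/390625 m
Load 2 — applied couple M₀=2 kN·m at a=4 m (b=L-a=8):
  y_2 = (R_Ax³/6 - M_Ax²/2 - M₀(x-a)²/2)/EI  [x>a] with R_A=2/9, M_A=0 = ((2/9)·(36/5)³/6 - 0·(36/5)²/2 - 2·((36/5)-4)²/2)/5000 = 56/78125 m
Superposition: y = Σ y_i = -23048/390625 m ≈ -0.059003 m

y(36/5) = -23048/390625 m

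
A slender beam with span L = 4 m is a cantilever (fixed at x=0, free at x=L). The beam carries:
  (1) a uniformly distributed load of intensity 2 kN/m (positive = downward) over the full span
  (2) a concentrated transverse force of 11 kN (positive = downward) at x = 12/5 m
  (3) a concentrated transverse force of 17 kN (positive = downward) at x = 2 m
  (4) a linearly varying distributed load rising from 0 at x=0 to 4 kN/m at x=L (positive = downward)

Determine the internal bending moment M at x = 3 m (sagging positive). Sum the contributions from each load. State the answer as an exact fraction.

M(3) = -17/6 kN·m

Load 1 — uniform load w=2 kN/m over full span:
  M_1 = -w(L-x)²/2 = -2·(4-3)²/2 = -1 kN·m
Load 2 — point force P=11 kN at a=12/5 m (b=L-a=8/5):
  M_2 = 0  [x>a] = 0 kN·m
Load 3 — point force P=17 kN at a=2 m (b=L-a=2):
  M_3 = 0  [x>a] = 0 kN·m
Load 4 — triangular load w₀=4 kN/m (0→w₀ over full span):
  M_4 = w₀Lx/2 - w₀L²/3 - w₀x³/(6L) = 4·4·3/2 - 4·4²/3 - 4·3³/(6·4) = -11/6 kN·m
Superposition: M = Σ M_i = -17/6 kN·m ≈ -2.833333 kN·m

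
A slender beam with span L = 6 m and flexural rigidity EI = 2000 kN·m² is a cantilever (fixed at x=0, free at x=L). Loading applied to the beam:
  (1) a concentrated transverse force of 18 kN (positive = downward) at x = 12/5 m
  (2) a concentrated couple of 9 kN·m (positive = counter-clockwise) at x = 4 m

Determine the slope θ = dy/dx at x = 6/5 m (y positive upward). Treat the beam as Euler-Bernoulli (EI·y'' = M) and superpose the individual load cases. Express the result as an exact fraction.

Load 1 — point force P=18 kN at a=12/5 m (b=L-a=18/5):
  θ_1 = -Px(2a-x)/(2EI)  [x≤a] = -18·(6/5)·(2·(12/5)-(6/5))/(2·2000) = -243/12500 rad
Load 2 — applied couple M₀=9 kN·m at a=4 m (b=L-a=2):
  θ_2 = M₀x/EI  [x≤a] = 9·(6/5)/2000 = 27/5000 rad
Superposition: θ = Σ θ_i = -351/25000 rad ≈ -0.014040 rad

θ(6/5) = -351/25000 rad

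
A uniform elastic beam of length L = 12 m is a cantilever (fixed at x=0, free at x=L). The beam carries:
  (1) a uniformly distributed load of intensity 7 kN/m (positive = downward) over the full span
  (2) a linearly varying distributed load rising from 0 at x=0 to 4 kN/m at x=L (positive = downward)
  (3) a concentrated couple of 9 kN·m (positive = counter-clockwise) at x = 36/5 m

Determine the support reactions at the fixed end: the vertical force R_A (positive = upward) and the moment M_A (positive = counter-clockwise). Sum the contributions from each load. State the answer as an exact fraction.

R_A = 108 kN, M_A = 687 kN·m

Load 1 — uniform load w=7 kN/m over full span:
  R_A = wL = 7·12 = 84 kN
  M_A = wL²/2 = 7·12²/2 = 504 kN·m
Load 2 — triangular load w₀=4 kN/m (0→w₀ over full span):
  R_A = w₀L/2 = 4·12/2 = 24 kN
  M_A = w₀L²/3 = 4·12²/3 = 192 kN·m
Load 3 — applied couple M₀=9 kN·m at a=36/5 m (b=L-a=24/5):
  R_A = 0 kN
  M_A = -M₀ = -9 kN·m
Superposition: R_A = 108 kN, M_A = 687 kN·m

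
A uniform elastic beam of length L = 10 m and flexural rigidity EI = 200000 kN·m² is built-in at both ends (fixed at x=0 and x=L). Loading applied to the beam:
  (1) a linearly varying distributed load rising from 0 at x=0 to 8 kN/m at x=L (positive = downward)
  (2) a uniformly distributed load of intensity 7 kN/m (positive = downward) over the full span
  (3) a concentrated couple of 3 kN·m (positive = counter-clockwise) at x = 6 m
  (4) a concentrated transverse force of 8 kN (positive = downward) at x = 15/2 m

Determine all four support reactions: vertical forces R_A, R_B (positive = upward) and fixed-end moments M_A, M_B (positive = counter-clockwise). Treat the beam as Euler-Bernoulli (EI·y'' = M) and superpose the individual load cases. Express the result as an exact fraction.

Load 1 — triangular load w₀=8 kN/m (0→w₀ over full span):
  R_A = 3w₀L/20 = 3·8·10/20 = 12 kN
  M_A = w₀L²/30 = 8·10²/30 = 80/3 kN·m
  R_B = 7w₀L/20 = 7·8·10/20 = 28 kN
  M_B = -w₀L²/20 = -8·10²/20 = -40 kN·m
Load 2 — uniform load w=7 kN/m over full span:
  R_A = wL/2 = 7·10/2 = 35 kN
  M_A = wL²/12 = 7·10²/12 = 175/3 kN·m
  R_B = wL/2 = 7·10/2 = 35 kN
  M_B = -wL²/12 = -7·10²/12 = -175/3 kN·m
Load 3 — applied couple M₀=3 kN·m at a=6 m (b=L-a=4):
  R_A = 6M₀ab/L³ = 6·3·6·4/10³ = 54/125 kN
  M_A = M₀b(2a-b)/L² = 3·4·(2·6-4)/10² = 24/25 kN·m
  R_B = -6M₀ab/L³ = -6·3·6·4/10³ = -54/125 kN
  M_B = M₀a(2b-a)/L² = 3·6·(2·4-6)/10² = 9/25 kN·m
Load 4 — point force P=8 kN at a=15/2 m (b=L-a=5/2):
  R_A = Pb²(3a+b)/L³ = 8·(5/2)²·(3·(15/2)+(5/2))/10³ = 5/4 kN
  M_A = Pab²/L² = 8·(15/2)·(5/2)²/10² = 15/4 kN·m
  R_B = Pa²(a+3b)/L³ = 8·(15/2)²·((15/2)+3·(5/2))/10³ = 27/4 kN
  M_B = -Pa²b/L² = -8·(15/2)²·(5/2)/10² = -45/4 kN·m
Superposition: R_A = 24341/500 kN, M_A = 8971/100 kN·m, R_B = 34659/500 kN, M_B = -32767/300 kN·m

R_A = 24341/500 kN, M_A = 8971/100 kN·m, R_B = 34659/500 kN, M_B = -32767/300 kN·m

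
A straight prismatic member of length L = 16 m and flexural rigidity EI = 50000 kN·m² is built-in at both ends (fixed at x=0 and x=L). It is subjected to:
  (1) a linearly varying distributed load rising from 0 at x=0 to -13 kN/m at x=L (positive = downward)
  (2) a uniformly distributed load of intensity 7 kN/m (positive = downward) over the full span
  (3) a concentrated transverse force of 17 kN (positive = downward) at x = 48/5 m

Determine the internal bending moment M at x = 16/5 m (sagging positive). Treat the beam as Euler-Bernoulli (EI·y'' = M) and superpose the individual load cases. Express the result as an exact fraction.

M(16/5) = 4864/1875 kN·m

Load 1 — triangular load w₀=-13 kN/m (0→w₀ over full span):
  M_1 = 3w₀Lx/20 - w₀L²/30 - w₀x³/(6L) = 3·(-13)·16·(16/5)/20 - (-13)·16²/30 - (-13)·(16/5)³/(6·16) = 5824/375 kN·m
Load 2 — uniform load w=7 kN/m over full span:
  M_2 = wLx/2 - wL²/12 - wx²/2 = 7·16·(16/5)/2 - 7·16²/12 - 7·(16/5)²/2 = -448/75 kN·m
Load 3 — point force P=17 kN at a=48/5 m (b=L-a=32/5):
  M_3 = Pb²(3a+b)x/L³ - Pab²/L²  [x≤a] = 17·(32/5)²·(3·(48/5)+(32/5))·(16/5)/16³ - 17·(48/5)·(32/5)²/16² = -4352/625 kN·m
Superposition: M = Σ M_i = 4864/1875 kN·m ≈ 2.594133 kN·m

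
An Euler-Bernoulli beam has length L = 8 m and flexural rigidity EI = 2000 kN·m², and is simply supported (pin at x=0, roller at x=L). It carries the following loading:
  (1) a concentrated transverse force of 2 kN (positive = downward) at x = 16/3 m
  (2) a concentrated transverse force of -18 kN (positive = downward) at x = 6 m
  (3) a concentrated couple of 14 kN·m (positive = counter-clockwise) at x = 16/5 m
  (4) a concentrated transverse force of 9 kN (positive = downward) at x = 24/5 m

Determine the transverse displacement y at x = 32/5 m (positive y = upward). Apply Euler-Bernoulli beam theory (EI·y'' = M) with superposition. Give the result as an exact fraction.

y(32/5) = 49223/2531250 m

Load 1 — point force P=2 kN at a=16/3 m (b=L-a=8/3):
  y_1 = -Pa(L-x)(2Lx-a²-x²)/(6LEI)  [x>a] = -2·(16/3)·(8-(32/5))·(2·8·(32/5)-(16/3)²-(32/5)²)/(6·8·2000) = -7424/1265625 m
Load 2 — point force P=-18 kN at a=6 m (b=L-a=2):
  y_2 = -Pa(L-x)(2Lx-a²-x²)/(6LEI)  [x>a] = -(-18)·6·(8-(32/5))·(2·8·(32/5)-6²-(32/5)²)/(6·8·2000) = 1431/31250 m
Load 3 — applied couple M₀=14 kN·m at a=16/5 m (b=L-a=24/5):
  y_3 = (M₀x³/(6L)-M₀(x-a)²/2+C₁x)/EI  [x>a] with C₁=M₀(3b²-L²)/(6L)=112/75 = (14·(32/5)³/(6·8)-14·((32/5)-(16/5))²/2+(112/75)·(32/5))/2000 = 112/15625 m
Load 4 — point force P=9 kN at a=24/5 m (b=L-a=16/5):
  y_4 = -Pa(L-x)(2Lx-a²-x²)/(6LEI)  [x>a] = -9·(24/5)·(8-(32/5))·(2·8·(32/5)-(24/5)²-(32/5)²)/(6·8·2000) = -432/15625 m
Superposition: y = Σ y_i = 49223/2531250 m ≈ 0.019446 m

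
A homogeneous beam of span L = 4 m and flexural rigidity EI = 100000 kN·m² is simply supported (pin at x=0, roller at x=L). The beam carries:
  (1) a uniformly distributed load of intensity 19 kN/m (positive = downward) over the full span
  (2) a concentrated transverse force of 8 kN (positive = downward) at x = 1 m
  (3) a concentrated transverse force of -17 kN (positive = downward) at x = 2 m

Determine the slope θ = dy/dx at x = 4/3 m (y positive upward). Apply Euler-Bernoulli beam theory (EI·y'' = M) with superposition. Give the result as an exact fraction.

θ(4/3) = -691/4050000 rad

Load 1 — uniform load w=19 kN/m over full span:
  θ_1 = -w(L³-6Lx²+4x³)/(24EI) = -19·(4³-6·4·(4/3)²+4·(4/3)³)/(24·100000) = -247/1012500 rad
Load 2 — point force P=8 kN at a=1 m (b=L-a=3):
  θ_2 = -Pa(2L²-6Lx+3x²+a²)/(6LEI)  [x>a] = -8·1·(2·4²-6·4·(4/3)+3·(4/3)²+1²)/(6·4·100000) = -19/900000 rad
Load 3 — point force P=-17 kN at a=2 m (b=L-a=2):
  θ_3 = -Pb(L²-b²-3x²)/(6LEI)  [x≤a] = -(-17)·2·(4²-2²-3·(4/3)²)/(6·4·100000) = 17/180000 rad
Superposition: θ = Σ θ_i = -691/4050000 rad ≈ -0.000171 rad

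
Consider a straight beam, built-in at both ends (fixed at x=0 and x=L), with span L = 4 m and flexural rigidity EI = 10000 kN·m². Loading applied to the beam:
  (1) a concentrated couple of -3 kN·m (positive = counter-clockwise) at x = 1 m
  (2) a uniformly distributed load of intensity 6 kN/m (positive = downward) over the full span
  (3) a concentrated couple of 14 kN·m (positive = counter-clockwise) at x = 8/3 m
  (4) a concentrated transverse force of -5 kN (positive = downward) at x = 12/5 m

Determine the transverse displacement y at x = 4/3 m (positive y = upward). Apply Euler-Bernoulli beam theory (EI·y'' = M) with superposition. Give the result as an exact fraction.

Load 1 — applied couple M₀=-3 kN·m at a=1 m (b=L-a=3):
  y_1 = (R_Ax³/6 - M_Ax²/2 - M₀(x-a)²/2)/EI  [x>a] with R_A=-27/32, M_A=9/16 = ((-27/32)·(4/3)³/6 - (9/16)·(4/3)²/2 - (-3)·((4/3)-1)²/2)/10000 = -1/15000 m
Load 2 — uniform load w=6 kN/m over full span:
  y_2 = -wx²(L-x)²/(24EI) = -6·(4/3)²·(4-(4/3))²/(24·10000) = -16/50625 m
Load 3 — applied couple M₀=14 kN·m at a=8/3 m (b=L-a=4/3):
  y_3 = (R_Ax³/6 - M_Ax²/2)/EI  [x≤a] with R_A=14/3, M_A=14/3 = ((14/3)·(4/3)³/6 - (14/3)·(4/3)²/2)/10000 = -7/30375 m
Load 4 — point force P=-5 kN at a=12/5 m (b=L-a=8/5):
  y_4 = -Pb²x²(3aL-(3a+b)x)/(6L³EI)  [x≤a] = -(-5)·(8/5)²·(4/3)²·(3·(12/5)·4-(3·(12/5)+(8/5))·(4/3))/(6·4³·10000) = 128/1265625 m
Superposition: y = Σ y_i = -15553/30375000 m ≈ -0.000512 m

y(4/3) = -15553/30375000 m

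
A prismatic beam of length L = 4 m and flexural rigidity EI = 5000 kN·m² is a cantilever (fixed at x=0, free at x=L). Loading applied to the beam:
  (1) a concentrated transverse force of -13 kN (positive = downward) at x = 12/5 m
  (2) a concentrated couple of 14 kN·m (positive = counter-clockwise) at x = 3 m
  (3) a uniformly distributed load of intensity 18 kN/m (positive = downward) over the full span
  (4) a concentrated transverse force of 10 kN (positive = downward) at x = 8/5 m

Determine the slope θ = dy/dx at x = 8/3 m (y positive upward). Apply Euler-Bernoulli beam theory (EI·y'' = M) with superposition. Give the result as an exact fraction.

θ(8/3) = -3457/140625 rad

Load 1 — point force P=-13 kN at a=12/5 m (b=L-a=8/5):
  θ_1 = -Pa²/(2EI)  [x>a] = -(-13)·(12/5)²/(2·5000) = 117/15625 rad
Load 2 — applied couple M₀=14 kN·m at a=3 m (b=L-a=1):
  θ_2 = M₀x/EI  [x≤a] = 14·(8/3)/5000 = 14/1875 rad
Load 3 — uniform load w=18 kN/m over full span:
  θ_3 = -wx(x²-3Lx+3L²)/(6EI) = -18·(8/3)·((8/3)²-3·4·(8/3)+3·4²)/(6·5000) = -208/5625 rad
Load 4 — point force P=10 kN at a=8/5 m (b=L-a=12/5):
  θ_4 = -Pa²/(2EI)  [x>a] = -10·(8/5)²/(2·5000) = -8/3125 rad
Superposition: θ = Σ θ_i = -3457/140625 rad ≈ -0.024583 rad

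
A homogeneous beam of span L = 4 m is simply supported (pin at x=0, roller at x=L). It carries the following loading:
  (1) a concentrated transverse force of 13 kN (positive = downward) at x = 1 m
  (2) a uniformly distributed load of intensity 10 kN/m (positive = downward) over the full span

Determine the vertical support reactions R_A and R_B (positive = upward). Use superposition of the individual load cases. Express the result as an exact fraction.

R_A = 119/4 kN, R_B = 93/4 kN

Load 1 — point force P=13 kN at a=1 m (b=L-a=3):
  R_A = Pb/L = 13·3/4 = 39/4 kN
  R_B = Pa/L = 13·1/4 = 13/4 kN
Load 2 — uniform load w=10 kN/m over full span:
  R_A = wL/2 = 10·4/2 = 20 kN
  R_B = wL/2 = 10·4/2 = 20 kN
Superposition: R_A = 119/4 kN, R_B = 93/4 kN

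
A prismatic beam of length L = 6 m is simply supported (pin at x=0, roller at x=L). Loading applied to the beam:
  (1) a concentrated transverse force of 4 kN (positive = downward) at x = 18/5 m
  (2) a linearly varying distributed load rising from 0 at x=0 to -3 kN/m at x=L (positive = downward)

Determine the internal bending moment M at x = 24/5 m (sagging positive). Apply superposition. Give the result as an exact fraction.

M(24/5) = -288/125 kN·m

Load 1 — point force P=4 kN at a=18/5 m (b=L-a=12/5):
  M_1 = Pa(L-x)/L  [x>a] = 4·(18/5)·(6-(24/5))/6 = 72/25 kN·m
Load 2 — triangular load w₀=-3 kN/m (0→w₀ over full span):
  M_2 = w₀Lx/6 - w₀x³/(6L) = (-3)·6·(24/5)/6 - (-3)·(24/5)³/(6·6) = -648/125 kN·m
Superposition: M = Σ M_i = -288/125 kN·m ≈ -2.304000 kN·m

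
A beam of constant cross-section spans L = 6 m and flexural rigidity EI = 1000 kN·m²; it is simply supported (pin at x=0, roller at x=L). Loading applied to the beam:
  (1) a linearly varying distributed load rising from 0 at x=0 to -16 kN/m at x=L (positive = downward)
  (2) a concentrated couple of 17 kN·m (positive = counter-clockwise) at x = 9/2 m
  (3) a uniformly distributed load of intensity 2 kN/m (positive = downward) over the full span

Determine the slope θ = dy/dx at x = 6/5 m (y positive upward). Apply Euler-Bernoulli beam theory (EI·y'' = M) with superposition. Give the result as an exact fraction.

θ(6/5) = 298819/10000000 rad

Load 1 — triangular load w₀=-16 kN/m (0→w₀ over full span):
  θ_1 = -w₀(7L⁴-30L²x²+15x⁴)/(360LEI) = -(-16)·(7·6⁴-30·6²·(6/5)²+15·(6/5)⁴)/(360·6·1000) = 4368/78125 rad
Load 2 — applied couple M₀=17 kN·m at a=9/2 m (b=L-a=3/2):
  θ_2 = (M₀x²/(2L)+C₁)/EI  [x≤a] with C₁=M₀(3b²-L²)/(6L)=-221/16 = (17·(6/5)²/(2·6)+(-221/16))/1000 = -4709/400000 rad
Load 3 — uniform load w=2 kN/m over full span:
  θ_3 = -w(L³-6Lx²+4x³)/(24EI) = -2·(6³-6·6·(6/5)²+4·(6/5)³)/(24·1000) = -891/62500 rad
Superposition: θ = Σ θ_i = 298819/10000000 rad ≈ 0.029882 rad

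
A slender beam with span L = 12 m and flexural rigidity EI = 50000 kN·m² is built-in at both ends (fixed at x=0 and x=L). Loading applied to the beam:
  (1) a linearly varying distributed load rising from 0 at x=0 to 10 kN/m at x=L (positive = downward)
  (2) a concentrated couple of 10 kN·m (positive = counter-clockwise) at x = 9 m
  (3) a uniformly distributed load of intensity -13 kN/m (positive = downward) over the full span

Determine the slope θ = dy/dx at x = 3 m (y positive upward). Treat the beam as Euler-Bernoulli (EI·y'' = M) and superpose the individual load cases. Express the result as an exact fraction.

Load 1 — triangular load w₀=10 kN/m (0→w₀ over full span):
  θ_1 = -w₀(2x(L-x)(L-2x)(x+2L)+x²(L-x)²)/(120LEI) = -10·(2·3·(12-3)·(12-2·3)·(3+2·12)+3²·(12-3)²)/(120·12·50000) = -1053/800000 rad
Load 2 — applied couple M₀=10 kN·m at a=9 m (b=L-a=3):
  θ_2 = (R_Ax²/2 - M_Ax)/EI  [x≤a] with R_A=15/16, M_A=25/8 = ((15/16)·3²/2 - (25/8)·3)/50000 = -33/320000 rad
Load 3 — uniform load w=-13 kN/m over full span:
  θ_3 = -wx(L-x)(L-2x)/(12EI) = -(-13)·3·(12-3)·(12-2·3)/(12·50000) = 351/100000 rad
Superposition: θ = Σ θ_i = 669/320000 rad ≈ 0.002091 rad

θ(3) = 669/320000 rad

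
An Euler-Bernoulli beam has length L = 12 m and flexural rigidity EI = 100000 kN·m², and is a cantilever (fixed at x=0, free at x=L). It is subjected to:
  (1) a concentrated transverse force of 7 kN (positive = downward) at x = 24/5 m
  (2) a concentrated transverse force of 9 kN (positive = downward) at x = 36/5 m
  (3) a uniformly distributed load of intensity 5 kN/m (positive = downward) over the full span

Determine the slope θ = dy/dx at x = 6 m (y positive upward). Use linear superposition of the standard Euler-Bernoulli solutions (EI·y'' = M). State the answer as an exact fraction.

θ(6) = -19593/1250000 rad

Load 1 — point force P=7 kN at a=24/5 m (b=L-a=36/5):
  θ_1 = -Pa²/(2EI)  [x>a] = -7·(24/5)²/(2·100000) = -63/78125 rad
Load 2 — point force P=9 kN at a=36/5 m (b=L-a=24/5):
  θ_2 = -Px(2a-x)/(2EI)  [x≤a] = -9·6·(2·(36/5)-6)/(2·100000) = -567/250000 rad
Load 3 — uniform load w=5 kN/m over full span:
  θ_3 = -wx(x²-3Lx+3L²)/(6EI) = -5·6·(6²-3·12·6+3·12²)/(6·100000) = -63/5000 rad
Superposition: θ = Σ θ_i = -19593/1250000 rad ≈ -0.015674 rad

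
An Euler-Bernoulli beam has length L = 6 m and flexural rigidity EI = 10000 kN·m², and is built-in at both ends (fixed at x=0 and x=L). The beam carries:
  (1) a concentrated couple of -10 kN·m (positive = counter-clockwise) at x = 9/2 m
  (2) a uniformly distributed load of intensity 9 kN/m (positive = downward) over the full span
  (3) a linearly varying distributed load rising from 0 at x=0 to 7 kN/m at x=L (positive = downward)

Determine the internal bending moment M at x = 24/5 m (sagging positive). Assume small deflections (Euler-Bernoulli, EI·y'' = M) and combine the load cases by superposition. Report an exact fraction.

Load 1 — applied couple M₀=-10 kN·m at a=9/2 m (b=L-a=3/2):
  M_1 = R_Ax - M_A - M₀  [x>a] with R_A=-15/8, M_A=-25/8 = (-15/8)·(24/5) - (-25/8) - (-10) = 33/8 kN·m
Load 2 — uniform load w=9 kN/m over full span:
  M_2 = wLx/2 - wL²/12 - wx²/2 = 9·6·(24/5)/2 - 9·6²/12 - 9·(24/5)²/2 = -27/25 kN·m
Load 3 — triangular load w₀=7 kN/m (0→w₀ over full span):
  M_3 = 3w₀Lx/20 - w₀L²/30 - w₀x³/(6L) = 3·7·6·(24/5)/20 - 7·6²/30 - 7·(24/5)³/(6·6) = 42/125 kN·m
Superposition: M = Σ M_i = 3381/1000 kN·m ≈ 3.381000 kN·m

M(24/5) = 3381/1000 kN·m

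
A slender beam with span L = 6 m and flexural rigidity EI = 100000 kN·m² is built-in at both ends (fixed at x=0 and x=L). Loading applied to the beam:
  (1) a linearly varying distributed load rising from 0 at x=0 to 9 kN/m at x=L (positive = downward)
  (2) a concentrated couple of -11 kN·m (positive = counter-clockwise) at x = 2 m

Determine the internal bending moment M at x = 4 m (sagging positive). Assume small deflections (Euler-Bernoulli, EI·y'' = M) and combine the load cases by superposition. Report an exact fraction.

Load 1 — triangular load w₀=9 kN/m (0→w₀ over full span):
  M_1 = 3w₀Lx/20 - w₀L²/30 - w₀x³/(6L) = 3·9·6·4/20 - 9·6²/30 - 9·4³/(6·6) = 28/5 kN·m
Load 2 — applied couple M₀=-11 kN·m at a=2 m (b=L-a=4):
  M_2 = R_Ax - M_A - M₀  [x>a] with R_A=-22/9, M_A=0 = (-22/9)·4 - 0 - (-11) = 11/9 kN·m
Superposition: M = Σ M_i = 307/45 kN·m ≈ 6.822222 kN·m

M(4) = 307/45 kN·m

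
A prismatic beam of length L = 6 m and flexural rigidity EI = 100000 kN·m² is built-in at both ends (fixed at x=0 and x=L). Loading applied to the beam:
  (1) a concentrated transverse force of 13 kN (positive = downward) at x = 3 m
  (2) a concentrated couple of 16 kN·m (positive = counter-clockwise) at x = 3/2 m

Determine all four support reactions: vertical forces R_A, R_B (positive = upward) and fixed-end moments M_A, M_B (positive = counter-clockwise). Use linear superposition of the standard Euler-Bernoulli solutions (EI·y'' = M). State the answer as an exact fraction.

R_A = 19/2 kN, M_A = 27/4 kN·m, R_B = 7/2 kN, M_B = -19/4 kN·m

Load 1 — point force P=13 kN at a=3 m (b=L-a=3):
  R_A = Pb²(3a+b)/L³ = 13·3²·(3·3+3)/6³ = 13/2 kN
  M_A = Pab²/L² = 13·3·3²/6² = 39/4 kN·m
  R_B = Pa²(a+3b)/L³ = 13·3²·(3+3·3)/6³ = 13/2 kN
  M_B = -Pa²b/L² = -13·3²·3/6² = -39/4 kN·m
Load 2 — applied couple M₀=16 kN·m at a=3/2 m (b=L-a=9/2):
  R_A = 6M₀ab/L³ = 6·16·(3/2)·(9/2)/6³ = 3 kN
  M_A = M₀b(2a-b)/L² = 16·(9/2)·(2·(3/2)-(9/2))/6² = -3 kN·m
  R_B = -6M₀ab/L³ = -6·16·(3/2)·(9/2)/6³ = -3 kN
  M_B = M₀a(2b-a)/L² = 16·(3/2)·(2·(9/2)-(3/2))/6² = 5 kN·m
Superposition: R_A = 19/2 kN, M_A = 27/4 kN·m, R_B = 7/2 kN, M_B = -19/4 kN·m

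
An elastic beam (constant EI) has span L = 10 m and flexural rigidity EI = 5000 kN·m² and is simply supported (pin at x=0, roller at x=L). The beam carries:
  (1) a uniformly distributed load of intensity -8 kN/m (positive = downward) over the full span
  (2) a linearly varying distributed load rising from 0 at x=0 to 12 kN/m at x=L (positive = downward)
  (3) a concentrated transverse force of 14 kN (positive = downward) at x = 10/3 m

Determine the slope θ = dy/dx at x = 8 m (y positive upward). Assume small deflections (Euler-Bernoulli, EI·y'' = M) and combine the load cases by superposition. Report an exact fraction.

Load 1 — uniform load w=-8 kN/m over full span:
  θ_1 = -w(L³-6Lx²+4x³)/(24EI) = -(-8)·(10³-6·10·8²+4·8³)/(24·5000) = -33/625 rad
Load 2 — triangular load w₀=12 kN/m (0→w₀ over full span):
  θ_2 = -w₀(7L⁴-30L²x²+15x⁴)/(360LEI) = -12·(7·10⁴-30·10²·8²+15·8⁴)/(360·10·5000) = 757/18750 rad
Load 3 — point force P=14 kN at a=10/3 m (b=L-a=20/3):
  θ_3 = -Pa(2L²-6Lx+3x²+a²)/(6LEI)  [x>a] = -14·(10/3)·(2·10²-6·10·8+3·8²+(10/3)²)/(6·10·5000) = 1211/101250 rad
Superposition: θ = Σ θ_i = -118/253125 rad ≈ -0.000466 rad

θ(8) = -118/253125 rad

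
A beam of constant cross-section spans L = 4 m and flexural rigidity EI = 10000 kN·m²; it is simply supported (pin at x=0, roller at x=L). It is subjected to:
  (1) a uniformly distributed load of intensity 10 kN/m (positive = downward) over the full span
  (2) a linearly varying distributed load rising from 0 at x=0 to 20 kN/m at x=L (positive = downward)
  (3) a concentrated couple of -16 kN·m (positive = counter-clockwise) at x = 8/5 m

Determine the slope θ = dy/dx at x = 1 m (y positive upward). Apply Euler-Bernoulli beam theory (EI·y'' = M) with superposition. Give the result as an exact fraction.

Load 1 — uniform load w=10 kN/m over full span:
  θ_1 = -w(L³-6Lx²+4x³)/(24EI) = -10·(4³-6·4·1²+4·1³)/(24·10000) = -11/6000 rad
Load 2 — triangular load w₀=20 kN/m (0→w₀ over full span):
  θ_2 = -w₀(7L⁴-30L²x²+15x⁴)/(360LEI) = -20·(7·4⁴-30·4²·1²+15·1⁴)/(360·4·10000) = -1327/720000 rad
Load 3 — applied couple M₀=-16 kN·m at a=8/5 m (b=L-a=12/5):
  θ_3 = (M₀x²/(2L)+C₁)/EI  [x≤a] with C₁=M₀(3b²-L²)/(6L)=-64/75 = ((-16)·1²/(2·4)+(-64/75))/10000 = -107/375000 rad
Superposition: θ = Σ θ_i = -71311/18000000 rad ≈ -0.003962 rad

θ(1) = -71311/18000000 rad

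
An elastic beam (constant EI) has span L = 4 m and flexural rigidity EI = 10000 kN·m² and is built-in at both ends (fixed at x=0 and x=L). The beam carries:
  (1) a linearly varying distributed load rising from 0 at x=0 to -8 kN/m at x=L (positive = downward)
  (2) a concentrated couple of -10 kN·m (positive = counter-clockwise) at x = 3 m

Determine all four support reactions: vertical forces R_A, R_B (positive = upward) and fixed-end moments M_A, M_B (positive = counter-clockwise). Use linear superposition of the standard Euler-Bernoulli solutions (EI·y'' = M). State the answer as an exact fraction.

Load 1 — triangular load w₀=-8 kN/m (0→w₀ over full span):
  R_A = 3w₀L/20 = 3·(-8)·4/20 = -24/5 kN
  M_A = w₀L²/30 = (-8)·4²/30 = -64/15 kN·m
  R_B = 7w₀L/20 = 7·(-8)·4/20 = -56/5 kN
  M_B = -w₀L²/20 = -(-8)·4²/20 = 32/5 kN·m
Load 2 — applied couple M₀=-10 kN·m at a=3 m (b=L-a=1):
  R_A = 6M₀ab/L³ = 6·(-10)·3·1/4³ = -45/16 kN
  M_A = M₀b(2a-b)/L² = (-10)·1·(2·3-1)/4² = -25/8 kN·m
  R_B = -6M₀ab/L³ = -6·(-10)·3·1/4³ = 45/16 kN
  M_B = M₀a(2b-a)/L² = (-10)·3·(2·1-3)/4² = 15/8 kN·m
Superposition: R_A = -609/80 kN, M_A = -887/120 kN·m, R_B = -671/80 kN, M_B = 331/40 kN·m

R_A = -609/80 kN, M_A = -887/120 kN·m, R_B = -671/80 kN, M_B = 331/40 kN·m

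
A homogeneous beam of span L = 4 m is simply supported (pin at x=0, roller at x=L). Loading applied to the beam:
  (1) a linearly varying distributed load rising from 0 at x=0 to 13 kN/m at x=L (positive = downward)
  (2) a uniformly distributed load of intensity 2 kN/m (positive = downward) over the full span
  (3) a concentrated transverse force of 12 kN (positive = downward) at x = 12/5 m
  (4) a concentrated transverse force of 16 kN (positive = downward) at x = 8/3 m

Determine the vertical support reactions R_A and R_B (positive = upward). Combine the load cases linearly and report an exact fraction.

Load 1 — triangular load w₀=13 kN/m (0→w₀ over full span):
  R_A = w₀L/6 = 13·4/6 = 26/3 kN
  R_B = w₀L/3 = 13·4/3 = 52/3 kN
Load 2 — uniform load w=2 kN/m over full span:
  R_A = wL/2 = 2·4/2 = 4 kN
  R_B = wL/2 = 2·4/2 = 4 kN
Load 3 — point force P=12 kN at a=12/5 m (b=L-a=8/5):
  R_A = Pb/L = 12·(8/5)/4 = 24/5 kN
  R_B = Pa/L = 12·(12/5)/4 = 36/5 kN
Load 4 — point force P=16 kN at a=8/3 m (b=L-a=4/3):
  R_A = Pb/L = 16·(4/3)/4 = 16/3 kN
  R_B = Pa/L = 16·(8/3)/4 = 32/3 kN
Superposition: R_A = 114/5 kN, R_B = 196/5 kN

R_A = 114/5 kN, R_B = 196/5 kN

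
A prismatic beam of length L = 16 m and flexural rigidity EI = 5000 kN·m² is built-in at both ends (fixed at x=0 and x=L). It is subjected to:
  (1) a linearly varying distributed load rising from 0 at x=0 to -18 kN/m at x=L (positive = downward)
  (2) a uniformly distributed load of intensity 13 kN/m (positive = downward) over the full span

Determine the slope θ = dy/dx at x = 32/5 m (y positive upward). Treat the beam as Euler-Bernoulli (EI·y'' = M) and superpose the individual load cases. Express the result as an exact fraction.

Load 1 — triangular load w₀=-18 kN/m (0→w₀ over full span):
  θ_1 = -w₀(2x(L-x)(L-2x)(x+2L)+x²(L-x)²)/(120LEI) = -(-18)·(2·(32/5)·(16-(32/5))·(16-2·(32/5))·((32/5)+2·16)+(32/5)²·(16-(32/5))²)/(120·16·5000) = 13824/390625 rad
Load 2 — uniform load w=13 kN/m over full span:
  θ_2 = -wx(L-x)(L-2x)/(12EI) = -13·(32/5)·(16-(32/5))·(16-2·(32/5))/(12·5000) = -3328/78125 rad
Superposition: θ = Σ θ_i = -2816/390625 rad ≈ -0.007209 rad

θ(32/5) = -2816/390625 rad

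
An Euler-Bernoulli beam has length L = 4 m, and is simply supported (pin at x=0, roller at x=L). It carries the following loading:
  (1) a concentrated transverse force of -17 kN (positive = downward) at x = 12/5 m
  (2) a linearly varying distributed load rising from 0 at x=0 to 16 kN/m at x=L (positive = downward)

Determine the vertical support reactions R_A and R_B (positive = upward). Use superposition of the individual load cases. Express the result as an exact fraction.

R_A = 58/15 kN, R_B = 167/15 kN

Load 1 — point force P=-17 kN at a=12/5 m (b=L-a=8/5):
  R_A = Pb/L = (-17)·(8/5)/4 = -34/5 kN
  R_B = Pa/L = (-17)·(12/5)/4 = -51/5 kN
Load 2 — triangular load w₀=16 kN/m (0→w₀ over full span):
  R_A = w₀L/6 = 16·4/6 = 32/3 kN
  R_B = w₀L/3 = 16·4/3 = 64/3 kN
Superposition: R_A = 58/15 kN, R_B = 167/15 kN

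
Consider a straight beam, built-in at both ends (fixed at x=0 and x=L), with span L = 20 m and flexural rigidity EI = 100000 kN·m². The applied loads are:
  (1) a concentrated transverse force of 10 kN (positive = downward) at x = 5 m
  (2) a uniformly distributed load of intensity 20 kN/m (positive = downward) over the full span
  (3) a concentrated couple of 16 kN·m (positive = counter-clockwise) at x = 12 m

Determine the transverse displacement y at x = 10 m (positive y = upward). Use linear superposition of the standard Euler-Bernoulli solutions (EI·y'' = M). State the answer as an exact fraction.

Load 1 — point force P=10 kN at a=5 m (b=L-a=15):
  y_1 = -Pa²(L-x)²(3bL-(3b+a)(L-x))/(6L³EI)  [x>a] = -10·5²·(20-10)²·(3·15·20-(3·15+5)·(20-10))/(6·20³·100000) = -1/480 m
Load 2 — uniform load w=20 kN/m over full span:
  y_2 = -wx²(L-x)²/(24EI) = -20·10²·(20-10)²/(24·100000) = -1/12 m
Load 3 — applied couple M₀=16 kN·m at a=12 m (b=L-a=8):
  y_3 = (R_Ax³/6 - M_Ax²/2)/EI  [x≤a] with R_A=144/125, M_A=128/25 = ((144/125)·10³/6 - (128/25)·10²/2)/100000 = -2/3125 m
Superposition: y = Σ y_i = -25817/300000 m ≈ -0.086057 m

y(10) = -25817/300000 m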